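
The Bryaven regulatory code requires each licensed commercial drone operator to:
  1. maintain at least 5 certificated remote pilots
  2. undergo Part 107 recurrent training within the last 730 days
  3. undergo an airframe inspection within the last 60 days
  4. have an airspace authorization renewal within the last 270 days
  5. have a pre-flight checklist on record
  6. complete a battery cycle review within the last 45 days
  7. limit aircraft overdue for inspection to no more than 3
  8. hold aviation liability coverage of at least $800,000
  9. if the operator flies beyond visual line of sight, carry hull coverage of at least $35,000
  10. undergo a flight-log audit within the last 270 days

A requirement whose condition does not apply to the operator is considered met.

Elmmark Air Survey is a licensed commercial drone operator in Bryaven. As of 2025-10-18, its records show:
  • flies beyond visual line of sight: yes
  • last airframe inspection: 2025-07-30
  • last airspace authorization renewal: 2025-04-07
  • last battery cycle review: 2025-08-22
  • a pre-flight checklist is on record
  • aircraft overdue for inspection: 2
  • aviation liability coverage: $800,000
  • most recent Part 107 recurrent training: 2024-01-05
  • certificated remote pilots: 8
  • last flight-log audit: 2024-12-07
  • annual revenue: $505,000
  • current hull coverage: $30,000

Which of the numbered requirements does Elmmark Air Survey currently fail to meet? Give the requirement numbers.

3, 6, 9, 10

1. certificated remote pilots 8 ≥ 5 → met
2. Part 107 recurrent training 652 days ago vs limit 730 → met
3. airframe inspection 80 days ago vs limit 60 → not met
4. airspace authorization renewal 194 days ago vs limit 270 → met
5. pre-flight checklist present → met
6. battery cycle review 57 days ago vs limit 45 → not met
7. aircraft overdue for inspection 2 ≤ 3 → met
8. aviation liability coverage $800,000 ≥ $800,000 → met
9. condition 'flies beyond visual line of sight' holds; hull coverage $30,000 < $35,000 → not met
10. flight-log audit 315 days ago vs limit 270 → not met
Not met: 3, 6, 9, 10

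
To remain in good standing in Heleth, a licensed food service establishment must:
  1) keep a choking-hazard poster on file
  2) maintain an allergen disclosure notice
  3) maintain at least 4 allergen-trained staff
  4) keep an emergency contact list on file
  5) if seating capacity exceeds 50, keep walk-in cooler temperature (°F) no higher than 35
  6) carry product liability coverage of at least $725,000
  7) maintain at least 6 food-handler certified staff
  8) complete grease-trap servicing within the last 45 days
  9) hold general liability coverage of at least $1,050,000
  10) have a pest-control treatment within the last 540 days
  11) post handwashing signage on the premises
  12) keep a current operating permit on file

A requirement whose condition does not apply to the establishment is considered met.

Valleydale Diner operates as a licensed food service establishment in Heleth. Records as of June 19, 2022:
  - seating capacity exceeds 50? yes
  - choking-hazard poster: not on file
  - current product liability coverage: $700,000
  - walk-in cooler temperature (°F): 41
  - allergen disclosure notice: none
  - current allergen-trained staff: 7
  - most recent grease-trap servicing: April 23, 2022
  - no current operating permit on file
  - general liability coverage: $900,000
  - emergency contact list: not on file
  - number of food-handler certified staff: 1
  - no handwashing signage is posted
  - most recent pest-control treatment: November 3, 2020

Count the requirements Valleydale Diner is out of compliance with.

11

1. choking-hazard poster absent → not met
2. allergen disclosure notice absent → not met
3. allergen-trained staff 7 ≥ 4 → met
4. emergency contact list absent → not met
5. condition 'seating capacity exceeds 50' holds; walk-in cooler temperature (°F) 41 > 35 → not met
6. product liability coverage $700,000 < $725,000 → not met
7. food-handler certified staff 1 < 6 → not met
8. grease-trap servicing 57 days ago vs limit 45 → not met
9. general liability coverage $900,000 < $1,050,000 → not met
10. pest-control treatment 593 days ago vs limit 540 → not met
11. handwashing signage absent → not met
12. current operating permit absent → not met
Not met: 11 of 12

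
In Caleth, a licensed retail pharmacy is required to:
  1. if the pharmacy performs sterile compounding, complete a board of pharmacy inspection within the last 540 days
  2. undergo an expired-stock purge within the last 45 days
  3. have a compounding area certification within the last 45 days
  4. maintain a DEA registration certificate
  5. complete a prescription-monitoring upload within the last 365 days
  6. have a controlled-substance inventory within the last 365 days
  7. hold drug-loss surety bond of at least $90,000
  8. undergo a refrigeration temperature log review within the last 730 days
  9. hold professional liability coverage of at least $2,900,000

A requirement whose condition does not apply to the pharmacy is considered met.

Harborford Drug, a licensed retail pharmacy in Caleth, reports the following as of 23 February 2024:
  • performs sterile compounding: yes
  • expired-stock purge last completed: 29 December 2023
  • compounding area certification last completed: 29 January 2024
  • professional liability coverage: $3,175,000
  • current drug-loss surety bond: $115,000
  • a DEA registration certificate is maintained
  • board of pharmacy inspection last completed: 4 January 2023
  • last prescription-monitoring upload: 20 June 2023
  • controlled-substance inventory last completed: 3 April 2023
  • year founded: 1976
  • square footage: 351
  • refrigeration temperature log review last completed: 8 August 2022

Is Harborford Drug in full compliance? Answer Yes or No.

1. condition 'performs sterile compounding' holds; board of pharmacy inspection 415 days ago vs limit 540 → met
2. expired-stock purge 56 days ago vs limit 45 → not met
3. compounding area certification 25 days ago vs limit 45 → met
4. DEA registration certificate present → met
5. prescription-monitoring upload 248 days ago vs limit 365 → met
6. controlled-substance inventory 326 days ago vs limit 365 → met
7. drug-loss surety bond $115,000 ≥ $90,000 → met
8. refrigeration temperature log review 564 days ago vs limit 730 → met
9. professional liability coverage $3,175,000 ≥ $2,900,000 → met
Not met: 2

No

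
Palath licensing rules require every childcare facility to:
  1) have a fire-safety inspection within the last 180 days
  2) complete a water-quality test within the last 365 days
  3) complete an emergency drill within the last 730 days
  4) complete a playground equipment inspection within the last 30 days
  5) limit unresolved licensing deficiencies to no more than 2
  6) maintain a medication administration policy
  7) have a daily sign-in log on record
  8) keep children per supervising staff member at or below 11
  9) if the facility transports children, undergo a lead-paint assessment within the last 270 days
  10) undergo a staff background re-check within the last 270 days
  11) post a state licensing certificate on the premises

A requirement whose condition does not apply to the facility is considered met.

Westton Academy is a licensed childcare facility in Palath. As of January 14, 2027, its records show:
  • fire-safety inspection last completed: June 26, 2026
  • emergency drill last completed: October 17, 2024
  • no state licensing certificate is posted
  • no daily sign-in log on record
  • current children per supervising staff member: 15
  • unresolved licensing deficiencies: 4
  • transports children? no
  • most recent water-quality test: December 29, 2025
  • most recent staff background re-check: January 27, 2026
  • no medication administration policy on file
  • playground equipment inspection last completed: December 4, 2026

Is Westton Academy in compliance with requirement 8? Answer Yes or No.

8. children per supervising staff member 15 > 11 → not met

No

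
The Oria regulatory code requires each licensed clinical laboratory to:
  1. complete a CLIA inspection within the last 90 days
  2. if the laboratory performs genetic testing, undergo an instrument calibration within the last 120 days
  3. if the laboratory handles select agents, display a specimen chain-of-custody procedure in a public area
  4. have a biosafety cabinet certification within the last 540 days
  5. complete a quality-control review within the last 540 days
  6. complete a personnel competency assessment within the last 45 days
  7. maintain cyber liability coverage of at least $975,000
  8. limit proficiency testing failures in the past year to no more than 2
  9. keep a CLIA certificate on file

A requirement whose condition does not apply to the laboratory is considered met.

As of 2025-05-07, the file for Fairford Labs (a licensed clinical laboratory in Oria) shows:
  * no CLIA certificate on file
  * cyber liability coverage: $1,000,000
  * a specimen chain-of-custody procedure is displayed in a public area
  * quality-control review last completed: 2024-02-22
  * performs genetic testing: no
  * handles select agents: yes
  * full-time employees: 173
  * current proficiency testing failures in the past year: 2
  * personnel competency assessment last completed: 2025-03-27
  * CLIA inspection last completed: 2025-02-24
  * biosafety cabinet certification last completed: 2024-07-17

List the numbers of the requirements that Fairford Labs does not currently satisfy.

1. CLIA inspection 72 days ago vs limit 90 → met
2. condition 'performs genetic testing' does not hold → requirement n/a → met
3. condition 'handles select agents' holds; specimen chain-of-custody procedure present → met
4. biosafety cabinet certification 294 days ago vs limit 540 → met
5. quality-control review 440 days ago vs limit 540 → met
6. personnel competency assessment 41 days ago vs limit 45 → met
7. cyber liability coverage $1,000,000 ≥ $975,000 → met
8. proficiency testing failures in the past year 2 ≤ 2 → met
9. CLIA certificate absent → not met
Not met: 9

9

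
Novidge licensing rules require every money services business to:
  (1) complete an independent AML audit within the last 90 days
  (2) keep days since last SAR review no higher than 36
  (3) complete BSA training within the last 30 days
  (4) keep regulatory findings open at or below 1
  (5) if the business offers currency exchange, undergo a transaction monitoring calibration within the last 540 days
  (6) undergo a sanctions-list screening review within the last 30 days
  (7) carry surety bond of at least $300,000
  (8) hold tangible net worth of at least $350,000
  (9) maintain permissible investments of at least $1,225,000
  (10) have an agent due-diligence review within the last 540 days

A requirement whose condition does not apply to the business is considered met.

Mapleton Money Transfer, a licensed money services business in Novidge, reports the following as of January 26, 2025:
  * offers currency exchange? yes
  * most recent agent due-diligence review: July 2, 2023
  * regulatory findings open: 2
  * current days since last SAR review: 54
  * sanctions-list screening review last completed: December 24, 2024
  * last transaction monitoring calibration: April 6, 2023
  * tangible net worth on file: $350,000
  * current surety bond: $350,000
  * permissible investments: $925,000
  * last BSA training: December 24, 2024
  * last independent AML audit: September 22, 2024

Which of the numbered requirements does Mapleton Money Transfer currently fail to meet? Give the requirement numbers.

1. independent AML audit 126 days ago vs limit 90 → not met
2. days since last SAR review 54 > 36 → not met
3. BSA training 33 days ago vs limit 30 → not met
4. regulatory findings open 2 > 1 → not met
5. condition 'offers currency exchange' holds; transaction monitoring calibration 661 days ago vs limit 540 → not met
6. sanctions-list screening review 33 days ago vs limit 30 → not met
7. surety bond $350,000 ≥ $300,000 → met
8. tangible net worth $350,000 ≥ $350,000 → met
9. permissible investments $925,000 < $1,225,000 → not met
10. agent due-diligence review 574 days ago vs limit 540 → not met
Not met: 1, 2, 3, 4, 5, 6, 9, 10

1, 2, 3, 4, 5, 6, 9, 10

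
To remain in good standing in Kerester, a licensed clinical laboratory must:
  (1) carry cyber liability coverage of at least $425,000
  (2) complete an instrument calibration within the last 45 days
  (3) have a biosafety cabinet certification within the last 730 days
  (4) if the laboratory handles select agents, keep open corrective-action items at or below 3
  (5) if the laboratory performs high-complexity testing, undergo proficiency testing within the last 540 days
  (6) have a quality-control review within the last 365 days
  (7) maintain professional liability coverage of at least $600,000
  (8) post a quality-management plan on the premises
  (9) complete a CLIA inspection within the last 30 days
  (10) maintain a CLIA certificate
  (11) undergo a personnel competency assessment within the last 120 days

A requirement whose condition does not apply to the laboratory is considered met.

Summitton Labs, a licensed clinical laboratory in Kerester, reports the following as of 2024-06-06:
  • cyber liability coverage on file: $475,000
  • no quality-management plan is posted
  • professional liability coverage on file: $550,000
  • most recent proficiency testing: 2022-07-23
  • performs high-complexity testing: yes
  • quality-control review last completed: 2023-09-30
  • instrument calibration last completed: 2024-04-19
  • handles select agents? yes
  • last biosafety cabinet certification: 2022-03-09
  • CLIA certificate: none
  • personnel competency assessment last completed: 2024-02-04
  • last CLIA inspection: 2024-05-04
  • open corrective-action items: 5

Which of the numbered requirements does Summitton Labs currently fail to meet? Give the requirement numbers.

2, 3, 4, 5, 7, 8, 9, 10, 11

1. cyber liability coverage $475,000 ≥ $425,000 → met
2. instrument calibration 48 days ago vs limit 45 → not met
3. biosafety cabinet certification 820 days ago vs limit 730 → not met
4. condition 'handles select agents' holds; open corrective-action items 5 > 3 → not met
5. condition 'performs high-complexity testing' holds; proficiency testing 684 days ago vs limit 540 → not met
6. quality-control review 250 days ago vs limit 365 → met
7. professional liability coverage $550,000 < $600,000 → not met
8. quality-management plan absent → not met
9. CLIA inspection 33 days ago vs limit 30 → not met
10. CLIA certificate absent → not met
11. personnel competency assessment 123 days ago vs limit 120 → not met
Not met: 2, 3, 4, 5, 7, 8, 9, 10, 11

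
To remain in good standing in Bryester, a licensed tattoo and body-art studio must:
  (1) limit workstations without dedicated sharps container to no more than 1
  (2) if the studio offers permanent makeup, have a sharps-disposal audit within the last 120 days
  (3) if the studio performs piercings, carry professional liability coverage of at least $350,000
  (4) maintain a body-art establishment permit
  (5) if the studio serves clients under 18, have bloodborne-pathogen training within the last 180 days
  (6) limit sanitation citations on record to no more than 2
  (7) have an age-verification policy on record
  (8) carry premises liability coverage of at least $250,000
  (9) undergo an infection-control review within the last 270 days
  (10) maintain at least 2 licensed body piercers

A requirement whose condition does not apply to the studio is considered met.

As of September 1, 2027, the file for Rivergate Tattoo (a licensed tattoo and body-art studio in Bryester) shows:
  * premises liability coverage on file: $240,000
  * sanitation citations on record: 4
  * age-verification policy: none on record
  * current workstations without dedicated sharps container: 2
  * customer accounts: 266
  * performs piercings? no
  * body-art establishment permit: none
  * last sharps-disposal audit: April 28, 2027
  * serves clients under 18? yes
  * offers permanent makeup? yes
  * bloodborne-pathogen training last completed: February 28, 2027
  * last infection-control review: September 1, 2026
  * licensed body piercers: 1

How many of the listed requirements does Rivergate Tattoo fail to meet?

1. workstations without dedicated sharps container 2 > 1 → not met
2. condition 'offers permanent makeup' holds; sharps-disposal audit 126 days ago vs limit 120 → not met
3. condition 'performs piercings' does not hold → requirement n/a → met
4. body-art establishment permit absent → not met
5. condition 'serves clients under 18' holds; bloodborne-pathogen training 185 days ago vs limit 180 → not met
6. sanitation citations on record 4 > 2 → not met
7. age-verification policy absent → not met
8. premises liability coverage $240,000 < $250,000 → not met
9. infection-control review 365 days ago vs limit 270 → not met
10. licensed body piercers 1 < 2 → not met
Not met: 9 of 10

9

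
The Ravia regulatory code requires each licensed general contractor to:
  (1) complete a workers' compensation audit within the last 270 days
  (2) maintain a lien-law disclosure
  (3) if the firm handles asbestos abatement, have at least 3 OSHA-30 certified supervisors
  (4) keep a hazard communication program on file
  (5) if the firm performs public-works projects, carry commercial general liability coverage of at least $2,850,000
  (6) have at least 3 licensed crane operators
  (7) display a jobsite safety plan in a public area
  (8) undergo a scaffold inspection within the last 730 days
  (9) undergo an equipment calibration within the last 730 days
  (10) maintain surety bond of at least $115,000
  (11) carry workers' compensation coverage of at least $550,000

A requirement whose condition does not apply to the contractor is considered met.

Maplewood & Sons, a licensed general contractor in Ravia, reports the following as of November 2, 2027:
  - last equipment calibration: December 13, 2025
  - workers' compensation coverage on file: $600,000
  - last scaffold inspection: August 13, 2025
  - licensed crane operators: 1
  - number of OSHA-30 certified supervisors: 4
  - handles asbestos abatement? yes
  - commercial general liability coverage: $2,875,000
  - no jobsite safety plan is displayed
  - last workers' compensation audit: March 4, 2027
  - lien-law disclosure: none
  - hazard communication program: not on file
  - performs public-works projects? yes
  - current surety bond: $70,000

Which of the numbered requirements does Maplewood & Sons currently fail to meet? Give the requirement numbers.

1. workers' compensation audit 243 days ago vs limit 270 → met
2. lien-law disclosure absent → not met
3. condition 'handles asbestos abatement' holds; OSHA-30 certified supervisors 4 ≥ 3 → met
4. hazard communication program absent → not met
5. condition 'performs public-works projects' holds; commercial general liability coverage $2,875,000 ≥ $2,850,000 → met
6. licensed crane operators 1 < 3 → not met
7. jobsite safety plan absent → not met
8. scaffold inspection 811 days ago vs limit 730 → not met
9. equipment calibration 689 days ago vs limit 730 → met
10. surety bond $70,000 < $115,000 → not met
11. workers' compensation coverage $600,000 ≥ $550,000 → met
Not met: 2, 4, 6, 7, 8, 10

2, 4, 6, 7, 8, 10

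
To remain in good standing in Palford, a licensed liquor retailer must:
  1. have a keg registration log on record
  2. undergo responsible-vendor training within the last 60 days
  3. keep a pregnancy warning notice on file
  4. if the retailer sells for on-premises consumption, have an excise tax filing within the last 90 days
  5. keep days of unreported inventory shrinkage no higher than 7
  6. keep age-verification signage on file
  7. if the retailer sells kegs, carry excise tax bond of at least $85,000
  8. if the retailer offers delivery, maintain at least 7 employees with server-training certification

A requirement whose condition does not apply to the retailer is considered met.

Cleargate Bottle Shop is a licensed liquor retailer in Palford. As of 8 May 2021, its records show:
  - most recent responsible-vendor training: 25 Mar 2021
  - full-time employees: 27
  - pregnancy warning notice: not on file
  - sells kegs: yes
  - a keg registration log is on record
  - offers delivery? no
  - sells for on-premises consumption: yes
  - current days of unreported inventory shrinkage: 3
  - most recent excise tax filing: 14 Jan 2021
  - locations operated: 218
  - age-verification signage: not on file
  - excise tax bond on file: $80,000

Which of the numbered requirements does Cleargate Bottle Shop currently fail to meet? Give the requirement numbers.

3, 4, 6, 7

1. keg registration log present → met
2. responsible-vendor training 44 days ago vs limit 60 → met
3. pregnancy warning notice absent → not met
4. condition 'sells for on-premises consumption' holds; excise tax filing 114 days ago vs limit 90 → not met
5. days of unreported inventory shrinkage 3 ≤ 7 → met
6. age-verification signage absent → not met
7. condition 'sells kegs' holds; excise tax bond $80,000 < $85,000 → not met
8. condition 'offers delivery' does not hold → requirement n/a → met
Not met: 3, 4, 6, 7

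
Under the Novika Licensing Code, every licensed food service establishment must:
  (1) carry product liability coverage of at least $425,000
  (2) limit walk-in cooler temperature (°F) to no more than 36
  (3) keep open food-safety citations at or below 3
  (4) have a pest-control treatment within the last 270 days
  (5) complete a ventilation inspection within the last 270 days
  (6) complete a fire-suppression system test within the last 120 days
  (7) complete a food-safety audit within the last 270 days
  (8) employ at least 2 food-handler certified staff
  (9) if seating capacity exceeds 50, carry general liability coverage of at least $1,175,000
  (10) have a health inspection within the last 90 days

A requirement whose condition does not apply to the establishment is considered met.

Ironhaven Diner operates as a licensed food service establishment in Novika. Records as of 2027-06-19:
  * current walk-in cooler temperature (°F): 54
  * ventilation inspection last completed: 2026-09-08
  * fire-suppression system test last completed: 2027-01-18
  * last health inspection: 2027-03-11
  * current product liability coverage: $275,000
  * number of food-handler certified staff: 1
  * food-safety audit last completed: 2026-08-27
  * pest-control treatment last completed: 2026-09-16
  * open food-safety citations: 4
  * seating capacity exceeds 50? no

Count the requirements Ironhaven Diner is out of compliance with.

9

1. product liability coverage $275,000 < $425,000 → not met
2. walk-in cooler temperature (°F) 54 > 36 → not met
3. open food-safety citations 4 > 3 → not met
4. pest-control treatment 276 days ago vs limit 270 → not met
5. ventilation inspection 284 days ago vs limit 270 → not met
6. fire-suppression system test 152 days ago vs limit 120 → not met
7. food-safety audit 296 days ago vs limit 270 → not met
8. food-handler certified staff 1 < 2 → not met
9. condition 'seating capacity exceeds 50' does not hold → requirement n/a → met
10. health inspection 100 days ago vs limit 90 → not met
Not met: 9 of 10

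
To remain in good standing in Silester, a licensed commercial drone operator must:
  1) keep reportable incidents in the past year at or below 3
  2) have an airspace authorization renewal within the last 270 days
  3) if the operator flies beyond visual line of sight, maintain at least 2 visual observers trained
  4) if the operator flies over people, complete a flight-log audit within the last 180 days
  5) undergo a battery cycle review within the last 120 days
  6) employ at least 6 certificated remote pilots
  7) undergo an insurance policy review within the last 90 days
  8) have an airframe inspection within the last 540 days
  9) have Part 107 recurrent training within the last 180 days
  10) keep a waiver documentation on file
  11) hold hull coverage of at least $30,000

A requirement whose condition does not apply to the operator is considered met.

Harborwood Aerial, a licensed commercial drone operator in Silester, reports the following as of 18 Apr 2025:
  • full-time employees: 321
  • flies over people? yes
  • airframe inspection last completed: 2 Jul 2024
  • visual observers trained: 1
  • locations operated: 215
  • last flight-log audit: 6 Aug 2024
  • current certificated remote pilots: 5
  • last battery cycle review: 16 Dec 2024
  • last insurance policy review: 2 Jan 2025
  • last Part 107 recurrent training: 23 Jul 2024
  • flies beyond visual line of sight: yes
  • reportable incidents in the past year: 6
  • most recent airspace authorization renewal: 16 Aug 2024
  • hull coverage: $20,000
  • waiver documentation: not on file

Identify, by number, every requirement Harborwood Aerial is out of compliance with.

1. reportable incidents in the past year 6 > 3 → not met
2. airspace authorization renewal 245 days ago vs limit 270 → met
3. condition 'flies beyond visual line of sight' holds; visual observers trained 1 < 2 → not met
4. condition 'flies over people' holds; flight-log audit 255 days ago vs limit 180 → not met
5. battery cycle review 123 days ago vs limit 120 → not met
6. certificated remote pilots 5 < 6 → not met
7. insurance policy review 106 days ago vs limit 90 → not met
8. airframe inspection 290 days ago vs limit 540 → met
9. Part 107 recurrent training 269 days ago vs limit 180 → not met
10. waiver documentation absent → not met
11. hull coverage $20,000 < $30,000 → not met
Not met: 1, 3, 4, 5, 6, 7, 9, 10, 11

1, 3, 4, 5, 6, 7, 9, 10, 11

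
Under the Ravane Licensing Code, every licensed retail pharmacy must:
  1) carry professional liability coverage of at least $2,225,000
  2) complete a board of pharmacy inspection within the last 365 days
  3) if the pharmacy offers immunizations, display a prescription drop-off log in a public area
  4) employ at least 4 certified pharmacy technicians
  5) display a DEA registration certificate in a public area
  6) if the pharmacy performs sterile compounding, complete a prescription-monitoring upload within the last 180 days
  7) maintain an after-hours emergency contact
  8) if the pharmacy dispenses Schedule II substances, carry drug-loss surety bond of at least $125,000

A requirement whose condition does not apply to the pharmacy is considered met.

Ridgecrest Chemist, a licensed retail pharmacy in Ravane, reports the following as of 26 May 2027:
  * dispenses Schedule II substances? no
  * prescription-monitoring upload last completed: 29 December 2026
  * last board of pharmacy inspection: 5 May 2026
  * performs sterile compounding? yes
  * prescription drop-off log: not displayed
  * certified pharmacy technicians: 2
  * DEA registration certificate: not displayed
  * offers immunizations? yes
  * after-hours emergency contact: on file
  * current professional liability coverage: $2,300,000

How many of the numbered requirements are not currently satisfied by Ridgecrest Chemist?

4

1. professional liability coverage $2,300,000 ≥ $2,225,000 → met
2. board of pharmacy inspection 386 days ago vs limit 365 → not met
3. condition 'offers immunizations' holds; prescription drop-off log absent → not met
4. certified pharmacy technicians 2 < 4 → not met
5. DEA registration certificate absent → not met
6. condition 'performs sterile compounding' holds; prescription-monitoring upload 148 days ago vs limit 180 → met
7. after-hours emergency contact present → met
8. condition 'dispenses Schedule II substances' does not hold → requirement n/a → met
Not met: 4 of 8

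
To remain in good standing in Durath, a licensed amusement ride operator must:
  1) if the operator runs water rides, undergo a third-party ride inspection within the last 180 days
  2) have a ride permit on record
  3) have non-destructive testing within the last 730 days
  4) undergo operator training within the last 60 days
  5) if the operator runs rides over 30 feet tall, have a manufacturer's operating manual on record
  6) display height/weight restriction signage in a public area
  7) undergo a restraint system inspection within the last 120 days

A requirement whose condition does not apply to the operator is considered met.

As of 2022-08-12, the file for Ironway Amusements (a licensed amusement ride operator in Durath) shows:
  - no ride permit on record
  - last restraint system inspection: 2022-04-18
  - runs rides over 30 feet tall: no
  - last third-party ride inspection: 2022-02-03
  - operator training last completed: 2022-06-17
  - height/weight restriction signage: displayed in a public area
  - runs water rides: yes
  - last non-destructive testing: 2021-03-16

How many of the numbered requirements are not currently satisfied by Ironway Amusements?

1. condition 'runs water rides' holds; third-party ride inspection 190 days ago vs limit 180 → not met
2. ride permit absent → not met
3. non-destructive testing 514 days ago vs limit 730 → met
4. operator training 56 days ago vs limit 60 → met
5. condition 'runs rides over 30 feet tall' does not hold → requirement n/a → met
6. height/weight restriction signage present → met
7. restraint system inspection 116 days ago vs limit 120 → met
Not met: 2 of 7

2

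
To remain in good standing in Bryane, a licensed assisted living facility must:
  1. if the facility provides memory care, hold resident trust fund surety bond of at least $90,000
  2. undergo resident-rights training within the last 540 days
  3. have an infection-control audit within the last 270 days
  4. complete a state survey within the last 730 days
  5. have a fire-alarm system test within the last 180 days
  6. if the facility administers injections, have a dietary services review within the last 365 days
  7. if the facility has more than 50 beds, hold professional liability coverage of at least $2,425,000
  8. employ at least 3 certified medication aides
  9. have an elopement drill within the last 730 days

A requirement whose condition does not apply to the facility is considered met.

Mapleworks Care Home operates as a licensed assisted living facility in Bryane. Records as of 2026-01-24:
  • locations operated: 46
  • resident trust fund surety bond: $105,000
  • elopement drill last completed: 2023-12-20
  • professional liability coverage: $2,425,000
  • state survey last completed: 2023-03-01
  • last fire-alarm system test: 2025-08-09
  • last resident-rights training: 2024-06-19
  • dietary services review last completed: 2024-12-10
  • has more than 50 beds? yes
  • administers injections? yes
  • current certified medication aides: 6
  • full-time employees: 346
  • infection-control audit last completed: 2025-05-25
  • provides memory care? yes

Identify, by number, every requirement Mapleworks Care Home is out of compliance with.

1. condition 'provides memory care' holds; resident trust fund surety bond $105,000 ≥ $90,000 → met
2. resident-rights training 584 days ago vs limit 540 → not met
3. infection-control audit 244 days ago vs limit 270 → met
4. state survey 1060 days ago vs limit 730 → not met
5. fire-alarm system test 168 days ago vs limit 180 → met
6. condition 'administers injections' holds; dietary services review 410 days ago vs limit 365 → not met
7. condition 'has more than 50 beds' holds; professional liability coverage $2,425,000 ≥ $2,425,000 → met
8. certified medication aides 6 ≥ 3 → met
9. elopement drill 766 days ago vs limit 730 → not met
Not met: 2, 4, 6, 9

2, 4, 6, 9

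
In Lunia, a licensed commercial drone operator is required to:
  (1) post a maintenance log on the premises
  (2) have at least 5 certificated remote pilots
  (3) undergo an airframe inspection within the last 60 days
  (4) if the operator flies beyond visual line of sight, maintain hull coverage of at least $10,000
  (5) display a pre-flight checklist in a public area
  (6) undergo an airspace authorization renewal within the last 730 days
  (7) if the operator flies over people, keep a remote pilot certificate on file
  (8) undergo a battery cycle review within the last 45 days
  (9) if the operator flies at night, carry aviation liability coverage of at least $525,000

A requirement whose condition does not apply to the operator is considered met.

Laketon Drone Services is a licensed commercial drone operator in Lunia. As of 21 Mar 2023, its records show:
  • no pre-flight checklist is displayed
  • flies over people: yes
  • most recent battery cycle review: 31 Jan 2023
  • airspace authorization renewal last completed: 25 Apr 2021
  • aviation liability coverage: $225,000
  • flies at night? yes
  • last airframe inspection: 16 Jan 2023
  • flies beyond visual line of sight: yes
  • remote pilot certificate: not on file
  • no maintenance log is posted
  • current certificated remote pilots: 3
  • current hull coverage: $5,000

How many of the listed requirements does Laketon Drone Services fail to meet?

1. maintenance log absent → not met
2. certificated remote pilots 3 < 5 → not met
3. airframe inspection 64 days ago vs limit 60 → not met
4. condition 'flies beyond visual line of sight' holds; hull coverage $5,000 < $10,000 → not met
5. pre-flight checklist absent → not met
6. airspace authorization renewal 695 days ago vs limit 730 → met
7. condition 'flies over people' holds; remote pilot certificate absent → not met
8. battery cycle review 49 days ago vs limit 45 → not met
9. condition 'flies at night' holds; aviation liability coverage $225,000 < $525,000 → not met
Not met: 8 of 9

8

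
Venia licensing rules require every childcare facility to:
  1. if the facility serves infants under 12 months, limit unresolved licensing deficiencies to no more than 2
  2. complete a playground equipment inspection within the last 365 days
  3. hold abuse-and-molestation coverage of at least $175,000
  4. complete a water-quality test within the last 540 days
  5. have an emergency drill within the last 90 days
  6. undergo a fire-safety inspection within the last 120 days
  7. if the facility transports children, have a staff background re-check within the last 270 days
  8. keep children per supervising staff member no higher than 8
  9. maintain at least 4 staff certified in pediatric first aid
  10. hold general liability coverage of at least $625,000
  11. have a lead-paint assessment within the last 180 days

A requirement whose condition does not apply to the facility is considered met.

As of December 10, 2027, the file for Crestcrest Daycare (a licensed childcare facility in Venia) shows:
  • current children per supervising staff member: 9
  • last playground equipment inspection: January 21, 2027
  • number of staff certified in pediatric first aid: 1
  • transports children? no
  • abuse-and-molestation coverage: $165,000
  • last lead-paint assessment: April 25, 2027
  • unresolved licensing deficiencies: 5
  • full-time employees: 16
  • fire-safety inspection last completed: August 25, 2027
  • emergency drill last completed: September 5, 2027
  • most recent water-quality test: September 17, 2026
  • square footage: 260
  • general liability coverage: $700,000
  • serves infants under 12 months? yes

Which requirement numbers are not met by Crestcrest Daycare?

1. condition 'serves infants under 12 months' holds; unresolved licensing deficiencies 5 > 2 → not met
2. playground equipment inspection 323 days ago vs limit 365 → met
3. abuse-and-molestation coverage $165,000 < $175,000 → not met
4. water-quality test 449 days ago vs limit 540 → met
5. emergency drill 96 days ago vs limit 90 → not met
6. fire-safety inspection 107 days ago vs limit 120 → met
7. condition 'transports children' does not hold → requirement n/a → met
8. children per supervising staff member 9 > 8 → not met
9. staff certified in pediatric first aid 1 < 4 → not met
10. general liability coverage $700,000 ≥ $625,000 → met
11. lead-paint assessment 229 days ago vs limit 180 → not met
Not met: 1, 3, 5, 8, 9, 11

1, 3, 5, 8, 9, 11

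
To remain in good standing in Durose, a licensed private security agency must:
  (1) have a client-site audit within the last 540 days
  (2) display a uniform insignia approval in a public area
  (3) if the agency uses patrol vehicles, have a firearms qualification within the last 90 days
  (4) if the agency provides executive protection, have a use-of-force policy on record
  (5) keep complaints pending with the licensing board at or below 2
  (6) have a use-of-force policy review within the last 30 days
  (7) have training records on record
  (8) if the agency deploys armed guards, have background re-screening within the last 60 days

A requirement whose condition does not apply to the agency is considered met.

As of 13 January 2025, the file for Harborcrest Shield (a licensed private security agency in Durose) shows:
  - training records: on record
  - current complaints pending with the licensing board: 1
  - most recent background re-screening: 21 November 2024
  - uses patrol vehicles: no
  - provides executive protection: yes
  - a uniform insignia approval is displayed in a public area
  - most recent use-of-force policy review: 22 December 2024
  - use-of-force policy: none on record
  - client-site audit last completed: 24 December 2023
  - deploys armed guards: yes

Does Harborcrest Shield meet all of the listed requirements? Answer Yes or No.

1. client-site audit 386 days ago vs limit 540 → met
2. uniform insignia approval present → met
3. condition 'uses patrol vehicles' does not hold → requirement n/a → met
4. condition 'provides executive protection' holds; use-of-force policy absent → not met
5. complaints pending with the licensing board 1 ≤ 2 → met
6. use-of-force policy review 22 days ago vs limit 30 → met
7. training records present → met
8. condition 'deploys armed guards' holds; background re-screening 53 days ago vs limit 60 → met
Not met: 4

No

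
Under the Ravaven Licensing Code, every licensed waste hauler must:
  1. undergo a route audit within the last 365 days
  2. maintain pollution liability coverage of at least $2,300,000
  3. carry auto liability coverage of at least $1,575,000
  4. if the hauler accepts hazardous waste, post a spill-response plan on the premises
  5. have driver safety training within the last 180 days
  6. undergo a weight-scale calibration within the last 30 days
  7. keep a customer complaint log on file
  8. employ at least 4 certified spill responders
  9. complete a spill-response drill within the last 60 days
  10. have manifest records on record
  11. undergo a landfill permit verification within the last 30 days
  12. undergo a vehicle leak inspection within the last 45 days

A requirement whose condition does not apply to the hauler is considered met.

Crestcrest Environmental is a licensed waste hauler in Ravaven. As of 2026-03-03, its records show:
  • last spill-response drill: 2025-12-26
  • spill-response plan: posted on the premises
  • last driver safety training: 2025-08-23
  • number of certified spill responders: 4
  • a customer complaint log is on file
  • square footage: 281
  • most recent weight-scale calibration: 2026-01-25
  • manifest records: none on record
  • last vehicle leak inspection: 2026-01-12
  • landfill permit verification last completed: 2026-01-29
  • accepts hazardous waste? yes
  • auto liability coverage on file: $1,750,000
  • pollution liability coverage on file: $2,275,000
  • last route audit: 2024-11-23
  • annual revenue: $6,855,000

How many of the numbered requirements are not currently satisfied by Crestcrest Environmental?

8

1. route audit 465 days ago vs limit 365 → not met
2. pollution liability coverage $2,275,000 < $2,300,000 → not met
3. auto liability coverage $1,750,000 ≥ $1,575,000 → met
4. condition 'accepts hazardous waste' holds; spill-response plan present → met
5. driver safety training 192 days ago vs limit 180 → not met
6. weight-scale calibration 37 days ago vs limit 30 → not met
7. customer complaint log present → met
8. certified spill responders 4 ≥ 4 → met
9. spill-response drill 67 days ago vs limit 60 → not met
10. manifest records absent → not met
11. landfill permit verification 33 days ago vs limit 30 → not met
12. vehicle leak inspection 50 days ago vs limit 45 → not met
Not met: 8 of 12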